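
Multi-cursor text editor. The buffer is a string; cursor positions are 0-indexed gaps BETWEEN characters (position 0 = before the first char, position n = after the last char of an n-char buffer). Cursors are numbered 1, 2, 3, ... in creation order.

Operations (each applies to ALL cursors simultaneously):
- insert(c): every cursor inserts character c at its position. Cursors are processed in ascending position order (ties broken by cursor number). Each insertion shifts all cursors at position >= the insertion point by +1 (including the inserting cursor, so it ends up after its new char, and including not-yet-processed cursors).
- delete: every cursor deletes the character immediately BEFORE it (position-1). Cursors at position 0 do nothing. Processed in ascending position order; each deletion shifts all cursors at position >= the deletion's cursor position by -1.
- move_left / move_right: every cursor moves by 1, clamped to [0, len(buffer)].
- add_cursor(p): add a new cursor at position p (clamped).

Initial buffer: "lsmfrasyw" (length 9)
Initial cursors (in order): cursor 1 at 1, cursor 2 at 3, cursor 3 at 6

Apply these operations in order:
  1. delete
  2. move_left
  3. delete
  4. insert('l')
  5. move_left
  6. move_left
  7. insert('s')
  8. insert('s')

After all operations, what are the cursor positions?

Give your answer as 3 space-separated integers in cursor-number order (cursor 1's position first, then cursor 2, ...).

After op 1 (delete): buffer="sfrsyw" (len 6), cursors c1@0 c2@1 c3@3, authorship ......
After op 2 (move_left): buffer="sfrsyw" (len 6), cursors c1@0 c2@0 c3@2, authorship ......
After op 3 (delete): buffer="srsyw" (len 5), cursors c1@0 c2@0 c3@1, authorship .....
After op 4 (insert('l')): buffer="llslrsyw" (len 8), cursors c1@2 c2@2 c3@4, authorship 12.3....
After op 5 (move_left): buffer="llslrsyw" (len 8), cursors c1@1 c2@1 c3@3, authorship 12.3....
After op 6 (move_left): buffer="llslrsyw" (len 8), cursors c1@0 c2@0 c3@2, authorship 12.3....
After op 7 (insert('s')): buffer="ssllsslrsyw" (len 11), cursors c1@2 c2@2 c3@5, authorship 12123.3....
After op 8 (insert('s')): buffer="ssssllssslrsyw" (len 14), cursors c1@4 c2@4 c3@8, authorship 12121233.3....

Answer: 4 4 8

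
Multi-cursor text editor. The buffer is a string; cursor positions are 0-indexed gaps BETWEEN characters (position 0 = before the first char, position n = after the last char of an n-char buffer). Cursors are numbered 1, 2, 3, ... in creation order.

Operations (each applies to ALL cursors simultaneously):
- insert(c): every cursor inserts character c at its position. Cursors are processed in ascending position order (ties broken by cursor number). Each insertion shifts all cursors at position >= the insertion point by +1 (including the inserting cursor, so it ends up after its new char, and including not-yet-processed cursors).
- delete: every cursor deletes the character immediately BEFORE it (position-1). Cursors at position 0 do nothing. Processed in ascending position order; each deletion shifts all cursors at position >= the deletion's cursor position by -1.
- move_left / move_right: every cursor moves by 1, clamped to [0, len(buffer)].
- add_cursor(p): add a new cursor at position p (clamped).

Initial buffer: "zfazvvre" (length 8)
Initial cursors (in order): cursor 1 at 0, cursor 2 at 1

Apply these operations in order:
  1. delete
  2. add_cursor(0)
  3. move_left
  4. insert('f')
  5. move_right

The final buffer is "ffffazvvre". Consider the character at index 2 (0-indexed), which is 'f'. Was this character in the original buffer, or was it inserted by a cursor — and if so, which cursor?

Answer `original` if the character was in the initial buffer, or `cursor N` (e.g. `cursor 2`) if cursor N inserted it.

Answer: cursor 3

Derivation:
After op 1 (delete): buffer="fazvvre" (len 7), cursors c1@0 c2@0, authorship .......
After op 2 (add_cursor(0)): buffer="fazvvre" (len 7), cursors c1@0 c2@0 c3@0, authorship .......
After op 3 (move_left): buffer="fazvvre" (len 7), cursors c1@0 c2@0 c3@0, authorship .......
After op 4 (insert('f')): buffer="ffffazvvre" (len 10), cursors c1@3 c2@3 c3@3, authorship 123.......
After op 5 (move_right): buffer="ffffazvvre" (len 10), cursors c1@4 c2@4 c3@4, authorship 123.......
Authorship (.=original, N=cursor N): 1 2 3 . . . . . . .
Index 2: author = 3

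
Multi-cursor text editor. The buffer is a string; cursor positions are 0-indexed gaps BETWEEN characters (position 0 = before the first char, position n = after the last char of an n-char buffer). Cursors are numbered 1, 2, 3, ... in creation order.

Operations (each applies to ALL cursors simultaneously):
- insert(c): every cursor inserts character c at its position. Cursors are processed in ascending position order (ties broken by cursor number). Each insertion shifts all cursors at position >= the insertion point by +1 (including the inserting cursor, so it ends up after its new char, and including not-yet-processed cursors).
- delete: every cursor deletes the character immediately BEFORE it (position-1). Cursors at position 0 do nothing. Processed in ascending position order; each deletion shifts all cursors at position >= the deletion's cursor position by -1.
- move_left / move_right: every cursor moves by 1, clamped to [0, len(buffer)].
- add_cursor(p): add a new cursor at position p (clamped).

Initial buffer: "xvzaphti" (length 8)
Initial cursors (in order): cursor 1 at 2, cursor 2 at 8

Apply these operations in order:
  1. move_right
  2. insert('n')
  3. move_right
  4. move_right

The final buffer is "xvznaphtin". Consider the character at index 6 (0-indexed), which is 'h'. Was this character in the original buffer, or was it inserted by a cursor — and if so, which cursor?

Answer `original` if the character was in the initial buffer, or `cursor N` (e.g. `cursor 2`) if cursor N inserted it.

After op 1 (move_right): buffer="xvzaphti" (len 8), cursors c1@3 c2@8, authorship ........
After op 2 (insert('n')): buffer="xvznaphtin" (len 10), cursors c1@4 c2@10, authorship ...1.....2
After op 3 (move_right): buffer="xvznaphtin" (len 10), cursors c1@5 c2@10, authorship ...1.....2
After op 4 (move_right): buffer="xvznaphtin" (len 10), cursors c1@6 c2@10, authorship ...1.....2
Authorship (.=original, N=cursor N): . . . 1 . . . . . 2
Index 6: author = original

Answer: original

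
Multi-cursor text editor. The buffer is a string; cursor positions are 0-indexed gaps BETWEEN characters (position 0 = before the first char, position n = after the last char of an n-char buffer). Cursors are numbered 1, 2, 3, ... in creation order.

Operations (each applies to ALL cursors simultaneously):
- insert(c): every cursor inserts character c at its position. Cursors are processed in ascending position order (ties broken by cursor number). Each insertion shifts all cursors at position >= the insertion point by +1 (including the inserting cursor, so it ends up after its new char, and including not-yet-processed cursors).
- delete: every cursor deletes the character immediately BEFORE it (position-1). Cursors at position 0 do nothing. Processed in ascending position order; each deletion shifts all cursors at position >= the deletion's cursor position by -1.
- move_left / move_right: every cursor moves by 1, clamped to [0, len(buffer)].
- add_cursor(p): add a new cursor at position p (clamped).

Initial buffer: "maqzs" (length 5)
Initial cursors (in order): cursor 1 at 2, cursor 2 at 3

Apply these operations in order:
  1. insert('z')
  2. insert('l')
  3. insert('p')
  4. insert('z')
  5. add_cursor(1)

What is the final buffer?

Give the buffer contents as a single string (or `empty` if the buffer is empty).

After op 1 (insert('z')): buffer="mazqzzs" (len 7), cursors c1@3 c2@5, authorship ..1.2..
After op 2 (insert('l')): buffer="mazlqzlzs" (len 9), cursors c1@4 c2@7, authorship ..11.22..
After op 3 (insert('p')): buffer="mazlpqzlpzs" (len 11), cursors c1@5 c2@9, authorship ..111.222..
After op 4 (insert('z')): buffer="mazlpzqzlpzzs" (len 13), cursors c1@6 c2@11, authorship ..1111.2222..
After op 5 (add_cursor(1)): buffer="mazlpzqzlpzzs" (len 13), cursors c3@1 c1@6 c2@11, authorship ..1111.2222..

Answer: mazlpzqzlpzzs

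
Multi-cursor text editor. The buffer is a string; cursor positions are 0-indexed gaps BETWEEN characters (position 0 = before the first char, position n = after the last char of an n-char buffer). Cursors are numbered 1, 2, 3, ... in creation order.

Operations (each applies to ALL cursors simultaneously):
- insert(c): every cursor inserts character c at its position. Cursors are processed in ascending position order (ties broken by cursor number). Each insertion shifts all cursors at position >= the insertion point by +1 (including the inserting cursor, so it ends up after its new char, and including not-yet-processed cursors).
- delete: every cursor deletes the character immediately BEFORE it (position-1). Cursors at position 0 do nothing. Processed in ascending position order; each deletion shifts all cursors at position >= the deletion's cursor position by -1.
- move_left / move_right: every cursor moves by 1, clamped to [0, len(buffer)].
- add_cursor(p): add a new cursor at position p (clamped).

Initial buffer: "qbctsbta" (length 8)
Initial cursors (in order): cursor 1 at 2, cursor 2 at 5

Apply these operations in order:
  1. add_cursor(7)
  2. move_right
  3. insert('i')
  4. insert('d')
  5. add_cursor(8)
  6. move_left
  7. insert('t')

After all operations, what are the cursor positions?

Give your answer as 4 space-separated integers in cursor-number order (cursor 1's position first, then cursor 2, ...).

Answer: 5 12 17 9

Derivation:
After op 1 (add_cursor(7)): buffer="qbctsbta" (len 8), cursors c1@2 c2@5 c3@7, authorship ........
After op 2 (move_right): buffer="qbctsbta" (len 8), cursors c1@3 c2@6 c3@8, authorship ........
After op 3 (insert('i')): buffer="qbcitsbitai" (len 11), cursors c1@4 c2@8 c3@11, authorship ...1...2..3
After op 4 (insert('d')): buffer="qbcidtsbidtaid" (len 14), cursors c1@5 c2@10 c3@14, authorship ...11...22..33
After op 5 (add_cursor(8)): buffer="qbcidtsbidtaid" (len 14), cursors c1@5 c4@8 c2@10 c3@14, authorship ...11...22..33
After op 6 (move_left): buffer="qbcidtsbidtaid" (len 14), cursors c1@4 c4@7 c2@9 c3@13, authorship ...11...22..33
After op 7 (insert('t')): buffer="qbcitdtstbitdtaitd" (len 18), cursors c1@5 c4@9 c2@12 c3@17, authorship ...111..4.222..333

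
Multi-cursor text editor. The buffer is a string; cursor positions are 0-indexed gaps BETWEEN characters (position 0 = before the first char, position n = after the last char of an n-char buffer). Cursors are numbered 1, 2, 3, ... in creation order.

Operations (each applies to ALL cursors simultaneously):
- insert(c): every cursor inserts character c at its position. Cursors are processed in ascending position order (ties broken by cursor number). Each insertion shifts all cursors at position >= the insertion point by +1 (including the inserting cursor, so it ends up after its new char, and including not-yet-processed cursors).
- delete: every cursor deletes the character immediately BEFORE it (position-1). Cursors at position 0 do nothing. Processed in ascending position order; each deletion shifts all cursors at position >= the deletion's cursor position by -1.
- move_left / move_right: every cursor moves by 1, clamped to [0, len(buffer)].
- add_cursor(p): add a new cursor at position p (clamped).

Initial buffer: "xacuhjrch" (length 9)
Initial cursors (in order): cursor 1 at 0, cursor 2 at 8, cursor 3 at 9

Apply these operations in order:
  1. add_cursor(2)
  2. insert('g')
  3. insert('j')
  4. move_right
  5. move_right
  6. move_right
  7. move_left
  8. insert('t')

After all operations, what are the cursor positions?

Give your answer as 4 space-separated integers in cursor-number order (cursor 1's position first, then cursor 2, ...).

Answer: 5 20 20 10

Derivation:
After op 1 (add_cursor(2)): buffer="xacuhjrch" (len 9), cursors c1@0 c4@2 c2@8 c3@9, authorship .........
After op 2 (insert('g')): buffer="gxagcuhjrcghg" (len 13), cursors c1@1 c4@4 c2@11 c3@13, authorship 1..4......2.3
After op 3 (insert('j')): buffer="gjxagjcuhjrcgjhgj" (len 17), cursors c1@2 c4@6 c2@14 c3@17, authorship 11..44......22.33
After op 4 (move_right): buffer="gjxagjcuhjrcgjhgj" (len 17), cursors c1@3 c4@7 c2@15 c3@17, authorship 11..44......22.33
After op 5 (move_right): buffer="gjxagjcuhjrcgjhgj" (len 17), cursors c1@4 c4@8 c2@16 c3@17, authorship 11..44......22.33
After op 6 (move_right): buffer="gjxagjcuhjrcgjhgj" (len 17), cursors c1@5 c4@9 c2@17 c3@17, authorship 11..44......22.33
After op 7 (move_left): buffer="gjxagjcuhjrcgjhgj" (len 17), cursors c1@4 c4@8 c2@16 c3@16, authorship 11..44......22.33
After op 8 (insert('t')): buffer="gjxatgjcuthjrcgjhgttj" (len 21), cursors c1@5 c4@10 c2@20 c3@20, authorship 11..144..4....22.3233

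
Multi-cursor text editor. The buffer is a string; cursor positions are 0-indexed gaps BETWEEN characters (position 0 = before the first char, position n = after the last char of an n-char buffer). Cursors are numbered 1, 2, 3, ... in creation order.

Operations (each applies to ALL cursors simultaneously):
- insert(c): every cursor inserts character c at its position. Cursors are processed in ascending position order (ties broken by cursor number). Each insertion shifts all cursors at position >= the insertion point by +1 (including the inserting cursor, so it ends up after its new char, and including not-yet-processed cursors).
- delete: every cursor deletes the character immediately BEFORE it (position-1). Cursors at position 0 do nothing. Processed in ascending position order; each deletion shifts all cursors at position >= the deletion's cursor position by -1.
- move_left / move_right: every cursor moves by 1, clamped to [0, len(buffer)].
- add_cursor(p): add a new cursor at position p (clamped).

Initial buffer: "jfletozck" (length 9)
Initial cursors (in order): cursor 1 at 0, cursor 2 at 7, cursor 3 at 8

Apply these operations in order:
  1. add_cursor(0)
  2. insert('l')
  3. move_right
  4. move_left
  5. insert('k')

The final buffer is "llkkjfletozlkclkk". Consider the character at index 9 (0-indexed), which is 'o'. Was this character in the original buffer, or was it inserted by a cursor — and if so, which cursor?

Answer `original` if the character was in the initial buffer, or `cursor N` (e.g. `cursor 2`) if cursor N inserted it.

After op 1 (add_cursor(0)): buffer="jfletozck" (len 9), cursors c1@0 c4@0 c2@7 c3@8, authorship .........
After op 2 (insert('l')): buffer="lljfletozlclk" (len 13), cursors c1@2 c4@2 c2@10 c3@12, authorship 14.......2.3.
After op 3 (move_right): buffer="lljfletozlclk" (len 13), cursors c1@3 c4@3 c2@11 c3@13, authorship 14.......2.3.
After op 4 (move_left): buffer="lljfletozlclk" (len 13), cursors c1@2 c4@2 c2@10 c3@12, authorship 14.......2.3.
After op 5 (insert('k')): buffer="llkkjfletozlkclkk" (len 17), cursors c1@4 c4@4 c2@13 c3@16, authorship 1414.......22.33.
Authorship (.=original, N=cursor N): 1 4 1 4 . . . . . . . 2 2 . 3 3 .
Index 9: author = original

Answer: original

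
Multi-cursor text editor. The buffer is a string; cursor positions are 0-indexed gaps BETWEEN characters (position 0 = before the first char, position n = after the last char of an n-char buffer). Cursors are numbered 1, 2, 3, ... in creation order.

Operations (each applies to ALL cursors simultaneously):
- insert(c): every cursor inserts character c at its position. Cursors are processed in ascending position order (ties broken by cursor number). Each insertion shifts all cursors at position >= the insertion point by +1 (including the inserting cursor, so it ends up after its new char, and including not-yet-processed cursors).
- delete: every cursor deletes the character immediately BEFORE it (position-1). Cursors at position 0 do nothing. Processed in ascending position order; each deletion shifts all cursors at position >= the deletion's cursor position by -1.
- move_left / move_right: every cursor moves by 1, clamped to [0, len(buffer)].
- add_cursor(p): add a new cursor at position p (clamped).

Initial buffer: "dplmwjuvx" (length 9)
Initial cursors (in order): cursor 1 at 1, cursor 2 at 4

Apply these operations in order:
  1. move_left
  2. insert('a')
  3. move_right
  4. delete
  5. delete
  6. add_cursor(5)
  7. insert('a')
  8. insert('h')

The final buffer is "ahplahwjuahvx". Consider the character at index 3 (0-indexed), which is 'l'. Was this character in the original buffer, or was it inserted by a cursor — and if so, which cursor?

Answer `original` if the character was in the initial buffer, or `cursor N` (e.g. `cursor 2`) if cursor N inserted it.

Answer: original

Derivation:
After op 1 (move_left): buffer="dplmwjuvx" (len 9), cursors c1@0 c2@3, authorship .........
After op 2 (insert('a')): buffer="adplamwjuvx" (len 11), cursors c1@1 c2@5, authorship 1...2......
After op 3 (move_right): buffer="adplamwjuvx" (len 11), cursors c1@2 c2@6, authorship 1...2......
After op 4 (delete): buffer="aplawjuvx" (len 9), cursors c1@1 c2@4, authorship 1..2.....
After op 5 (delete): buffer="plwjuvx" (len 7), cursors c1@0 c2@2, authorship .......
After op 6 (add_cursor(5)): buffer="plwjuvx" (len 7), cursors c1@0 c2@2 c3@5, authorship .......
After op 7 (insert('a')): buffer="aplawjuavx" (len 10), cursors c1@1 c2@4 c3@8, authorship 1..2...3..
After op 8 (insert('h')): buffer="ahplahwjuahvx" (len 13), cursors c1@2 c2@6 c3@11, authorship 11..22...33..
Authorship (.=original, N=cursor N): 1 1 . . 2 2 . . . 3 3 . .
Index 3: author = original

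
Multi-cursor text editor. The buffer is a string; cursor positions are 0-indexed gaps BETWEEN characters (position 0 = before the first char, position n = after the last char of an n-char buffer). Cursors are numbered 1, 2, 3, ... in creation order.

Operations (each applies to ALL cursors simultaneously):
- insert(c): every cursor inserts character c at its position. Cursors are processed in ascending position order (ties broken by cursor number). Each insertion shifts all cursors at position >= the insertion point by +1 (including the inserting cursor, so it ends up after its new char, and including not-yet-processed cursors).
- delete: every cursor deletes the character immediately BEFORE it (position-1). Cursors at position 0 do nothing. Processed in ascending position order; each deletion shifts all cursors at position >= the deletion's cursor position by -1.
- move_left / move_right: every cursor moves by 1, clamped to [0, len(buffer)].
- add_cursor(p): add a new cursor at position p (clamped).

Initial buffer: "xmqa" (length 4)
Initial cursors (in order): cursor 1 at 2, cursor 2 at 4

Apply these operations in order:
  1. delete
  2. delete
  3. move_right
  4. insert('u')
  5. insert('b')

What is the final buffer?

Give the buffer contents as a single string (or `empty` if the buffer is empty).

Answer: uubb

Derivation:
After op 1 (delete): buffer="xq" (len 2), cursors c1@1 c2@2, authorship ..
After op 2 (delete): buffer="" (len 0), cursors c1@0 c2@0, authorship 
After op 3 (move_right): buffer="" (len 0), cursors c1@0 c2@0, authorship 
After op 4 (insert('u')): buffer="uu" (len 2), cursors c1@2 c2@2, authorship 12
After op 5 (insert('b')): buffer="uubb" (len 4), cursors c1@4 c2@4, authorship 1212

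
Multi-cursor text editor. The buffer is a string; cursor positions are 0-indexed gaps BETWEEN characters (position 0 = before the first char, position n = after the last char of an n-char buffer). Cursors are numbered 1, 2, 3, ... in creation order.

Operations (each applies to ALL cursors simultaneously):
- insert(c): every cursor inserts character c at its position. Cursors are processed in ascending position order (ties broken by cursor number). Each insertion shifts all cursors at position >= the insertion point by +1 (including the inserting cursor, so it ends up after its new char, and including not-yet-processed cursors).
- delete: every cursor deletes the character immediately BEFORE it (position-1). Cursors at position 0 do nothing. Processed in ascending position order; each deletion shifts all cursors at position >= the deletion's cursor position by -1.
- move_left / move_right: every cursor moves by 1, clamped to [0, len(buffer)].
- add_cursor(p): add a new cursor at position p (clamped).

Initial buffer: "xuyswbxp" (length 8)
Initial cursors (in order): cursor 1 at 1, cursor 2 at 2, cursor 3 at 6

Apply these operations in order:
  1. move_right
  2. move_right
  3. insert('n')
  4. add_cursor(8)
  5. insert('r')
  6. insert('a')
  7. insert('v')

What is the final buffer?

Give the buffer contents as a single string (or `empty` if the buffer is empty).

Answer: xuynravsnravwbravxpnrav

Derivation:
After op 1 (move_right): buffer="xuyswbxp" (len 8), cursors c1@2 c2@3 c3@7, authorship ........
After op 2 (move_right): buffer="xuyswbxp" (len 8), cursors c1@3 c2@4 c3@8, authorship ........
After op 3 (insert('n')): buffer="xuynsnwbxpn" (len 11), cursors c1@4 c2@6 c3@11, authorship ...1.2....3
After op 4 (add_cursor(8)): buffer="xuynsnwbxpn" (len 11), cursors c1@4 c2@6 c4@8 c3@11, authorship ...1.2....3
After op 5 (insert('r')): buffer="xuynrsnrwbrxpnr" (len 15), cursors c1@5 c2@8 c4@11 c3@15, authorship ...11.22..4..33
After op 6 (insert('a')): buffer="xuynrasnrawbraxpnra" (len 19), cursors c1@6 c2@10 c4@14 c3@19, authorship ...111.222..44..333
After op 7 (insert('v')): buffer="xuynravsnravwbravxpnrav" (len 23), cursors c1@7 c2@12 c4@17 c3@23, authorship ...1111.2222..444..3333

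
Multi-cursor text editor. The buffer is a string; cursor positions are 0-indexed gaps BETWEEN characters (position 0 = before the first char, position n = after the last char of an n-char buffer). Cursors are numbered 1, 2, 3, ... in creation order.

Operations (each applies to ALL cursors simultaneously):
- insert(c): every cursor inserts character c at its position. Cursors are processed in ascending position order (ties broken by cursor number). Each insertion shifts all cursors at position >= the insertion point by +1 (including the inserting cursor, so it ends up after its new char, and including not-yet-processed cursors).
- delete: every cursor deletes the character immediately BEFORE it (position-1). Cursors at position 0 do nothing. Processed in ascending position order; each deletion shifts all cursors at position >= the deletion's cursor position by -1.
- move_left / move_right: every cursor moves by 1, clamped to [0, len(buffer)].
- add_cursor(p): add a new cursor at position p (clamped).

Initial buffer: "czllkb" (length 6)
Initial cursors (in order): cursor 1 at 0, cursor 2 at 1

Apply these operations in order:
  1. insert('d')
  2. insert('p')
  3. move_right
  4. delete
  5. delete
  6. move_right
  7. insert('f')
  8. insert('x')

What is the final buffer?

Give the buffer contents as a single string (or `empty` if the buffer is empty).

Answer: ddfxlfxlkb

Derivation:
After op 1 (insert('d')): buffer="dcdzllkb" (len 8), cursors c1@1 c2@3, authorship 1.2.....
After op 2 (insert('p')): buffer="dpcdpzllkb" (len 10), cursors c1@2 c2@5, authorship 11.22.....
After op 3 (move_right): buffer="dpcdpzllkb" (len 10), cursors c1@3 c2@6, authorship 11.22.....
After op 4 (delete): buffer="dpdpllkb" (len 8), cursors c1@2 c2@4, authorship 1122....
After op 5 (delete): buffer="ddllkb" (len 6), cursors c1@1 c2@2, authorship 12....
After op 6 (move_right): buffer="ddllkb" (len 6), cursors c1@2 c2@3, authorship 12....
After op 7 (insert('f')): buffer="ddflflkb" (len 8), cursors c1@3 c2@5, authorship 121.2...
After op 8 (insert('x')): buffer="ddfxlfxlkb" (len 10), cursors c1@4 c2@7, authorship 1211.22...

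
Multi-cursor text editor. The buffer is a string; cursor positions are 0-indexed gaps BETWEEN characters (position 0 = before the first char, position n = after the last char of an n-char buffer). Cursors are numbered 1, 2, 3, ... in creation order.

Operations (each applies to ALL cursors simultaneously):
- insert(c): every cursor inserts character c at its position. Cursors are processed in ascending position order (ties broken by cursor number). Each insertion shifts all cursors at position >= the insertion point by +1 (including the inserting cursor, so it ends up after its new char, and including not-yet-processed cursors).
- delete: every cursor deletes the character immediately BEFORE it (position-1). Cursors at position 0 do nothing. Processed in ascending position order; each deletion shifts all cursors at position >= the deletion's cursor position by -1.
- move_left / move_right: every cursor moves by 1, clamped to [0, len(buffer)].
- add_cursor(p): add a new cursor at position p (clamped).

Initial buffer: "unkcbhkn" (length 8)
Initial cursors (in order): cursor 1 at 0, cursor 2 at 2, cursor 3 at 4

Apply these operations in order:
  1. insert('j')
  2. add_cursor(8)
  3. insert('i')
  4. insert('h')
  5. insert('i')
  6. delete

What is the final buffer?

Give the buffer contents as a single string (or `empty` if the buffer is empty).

Answer: jihunjihkcjihbihhkn

Derivation:
After op 1 (insert('j')): buffer="junjkcjbhkn" (len 11), cursors c1@1 c2@4 c3@7, authorship 1..2..3....
After op 2 (add_cursor(8)): buffer="junjkcjbhkn" (len 11), cursors c1@1 c2@4 c3@7 c4@8, authorship 1..2..3....
After op 3 (insert('i')): buffer="jiunjikcjibihkn" (len 15), cursors c1@2 c2@6 c3@10 c4@12, authorship 11..22..33.4...
After op 4 (insert('h')): buffer="jihunjihkcjihbihhkn" (len 19), cursors c1@3 c2@8 c3@13 c4@16, authorship 111..222..333.44...
After op 5 (insert('i')): buffer="jihiunjihikcjihibihihkn" (len 23), cursors c1@4 c2@10 c3@16 c4@20, authorship 1111..2222..3333.444...
After op 6 (delete): buffer="jihunjihkcjihbihhkn" (len 19), cursors c1@3 c2@8 c3@13 c4@16, authorship 111..222..333.44...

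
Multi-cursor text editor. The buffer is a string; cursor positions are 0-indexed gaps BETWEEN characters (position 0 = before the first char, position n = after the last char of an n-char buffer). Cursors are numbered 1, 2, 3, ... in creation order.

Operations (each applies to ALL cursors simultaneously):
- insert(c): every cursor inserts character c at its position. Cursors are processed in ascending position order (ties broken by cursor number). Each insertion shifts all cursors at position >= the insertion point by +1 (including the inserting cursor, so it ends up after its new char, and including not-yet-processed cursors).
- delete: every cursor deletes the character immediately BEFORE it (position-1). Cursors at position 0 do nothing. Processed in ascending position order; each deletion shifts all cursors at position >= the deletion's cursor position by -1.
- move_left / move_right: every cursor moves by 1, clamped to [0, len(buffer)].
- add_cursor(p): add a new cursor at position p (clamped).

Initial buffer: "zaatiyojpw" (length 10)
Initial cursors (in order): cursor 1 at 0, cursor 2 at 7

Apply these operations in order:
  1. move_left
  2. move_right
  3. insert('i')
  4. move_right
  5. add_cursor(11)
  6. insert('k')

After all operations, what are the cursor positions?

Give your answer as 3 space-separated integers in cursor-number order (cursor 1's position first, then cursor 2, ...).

After op 1 (move_left): buffer="zaatiyojpw" (len 10), cursors c1@0 c2@6, authorship ..........
After op 2 (move_right): buffer="zaatiyojpw" (len 10), cursors c1@1 c2@7, authorship ..........
After op 3 (insert('i')): buffer="ziaatiyoijpw" (len 12), cursors c1@2 c2@9, authorship .1......2...
After op 4 (move_right): buffer="ziaatiyoijpw" (len 12), cursors c1@3 c2@10, authorship .1......2...
After op 5 (add_cursor(11)): buffer="ziaatiyoijpw" (len 12), cursors c1@3 c2@10 c3@11, authorship .1......2...
After op 6 (insert('k')): buffer="ziakatiyoijkpkw" (len 15), cursors c1@4 c2@12 c3@14, authorship .1.1.....2.2.3.

Answer: 4 12 14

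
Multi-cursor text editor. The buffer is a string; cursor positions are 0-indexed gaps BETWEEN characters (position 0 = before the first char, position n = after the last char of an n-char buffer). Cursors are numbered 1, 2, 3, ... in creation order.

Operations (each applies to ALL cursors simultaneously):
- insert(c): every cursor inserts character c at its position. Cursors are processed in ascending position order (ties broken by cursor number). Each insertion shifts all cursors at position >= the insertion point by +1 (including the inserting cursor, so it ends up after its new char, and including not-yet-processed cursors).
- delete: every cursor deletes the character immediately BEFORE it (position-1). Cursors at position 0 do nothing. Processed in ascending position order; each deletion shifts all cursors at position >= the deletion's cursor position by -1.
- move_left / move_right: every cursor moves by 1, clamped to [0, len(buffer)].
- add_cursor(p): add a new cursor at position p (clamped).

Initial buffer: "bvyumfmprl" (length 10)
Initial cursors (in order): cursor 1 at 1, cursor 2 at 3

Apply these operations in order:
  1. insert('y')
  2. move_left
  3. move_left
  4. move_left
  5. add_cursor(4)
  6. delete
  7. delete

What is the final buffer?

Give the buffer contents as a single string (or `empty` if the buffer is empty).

After op 1 (insert('y')): buffer="byvyyumfmprl" (len 12), cursors c1@2 c2@5, authorship .1..2.......
After op 2 (move_left): buffer="byvyyumfmprl" (len 12), cursors c1@1 c2@4, authorship .1..2.......
After op 3 (move_left): buffer="byvyyumfmprl" (len 12), cursors c1@0 c2@3, authorship .1..2.......
After op 4 (move_left): buffer="byvyyumfmprl" (len 12), cursors c1@0 c2@2, authorship .1..2.......
After op 5 (add_cursor(4)): buffer="byvyyumfmprl" (len 12), cursors c1@0 c2@2 c3@4, authorship .1..2.......
After op 6 (delete): buffer="bvyumfmprl" (len 10), cursors c1@0 c2@1 c3@2, authorship ..2.......
After op 7 (delete): buffer="yumfmprl" (len 8), cursors c1@0 c2@0 c3@0, authorship 2.......

Answer: yumfmprl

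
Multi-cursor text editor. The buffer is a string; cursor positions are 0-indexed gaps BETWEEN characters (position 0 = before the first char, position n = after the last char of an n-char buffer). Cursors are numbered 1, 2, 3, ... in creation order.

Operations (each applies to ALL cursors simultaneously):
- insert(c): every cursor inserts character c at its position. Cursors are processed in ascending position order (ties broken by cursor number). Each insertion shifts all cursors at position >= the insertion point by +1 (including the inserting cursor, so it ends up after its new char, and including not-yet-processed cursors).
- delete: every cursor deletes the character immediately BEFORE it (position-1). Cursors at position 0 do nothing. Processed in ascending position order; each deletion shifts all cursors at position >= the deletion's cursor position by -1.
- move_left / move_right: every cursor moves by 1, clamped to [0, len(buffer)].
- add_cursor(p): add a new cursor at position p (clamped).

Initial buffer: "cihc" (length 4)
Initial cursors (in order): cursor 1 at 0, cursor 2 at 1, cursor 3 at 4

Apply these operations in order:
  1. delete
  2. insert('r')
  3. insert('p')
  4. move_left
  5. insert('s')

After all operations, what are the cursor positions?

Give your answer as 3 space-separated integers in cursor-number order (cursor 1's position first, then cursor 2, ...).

Answer: 5 5 10

Derivation:
After op 1 (delete): buffer="ih" (len 2), cursors c1@0 c2@0 c3@2, authorship ..
After op 2 (insert('r')): buffer="rrihr" (len 5), cursors c1@2 c2@2 c3@5, authorship 12..3
After op 3 (insert('p')): buffer="rrppihrp" (len 8), cursors c1@4 c2@4 c3@8, authorship 1212..33
After op 4 (move_left): buffer="rrppihrp" (len 8), cursors c1@3 c2@3 c3@7, authorship 1212..33
After op 5 (insert('s')): buffer="rrpsspihrsp" (len 11), cursors c1@5 c2@5 c3@10, authorship 121122..333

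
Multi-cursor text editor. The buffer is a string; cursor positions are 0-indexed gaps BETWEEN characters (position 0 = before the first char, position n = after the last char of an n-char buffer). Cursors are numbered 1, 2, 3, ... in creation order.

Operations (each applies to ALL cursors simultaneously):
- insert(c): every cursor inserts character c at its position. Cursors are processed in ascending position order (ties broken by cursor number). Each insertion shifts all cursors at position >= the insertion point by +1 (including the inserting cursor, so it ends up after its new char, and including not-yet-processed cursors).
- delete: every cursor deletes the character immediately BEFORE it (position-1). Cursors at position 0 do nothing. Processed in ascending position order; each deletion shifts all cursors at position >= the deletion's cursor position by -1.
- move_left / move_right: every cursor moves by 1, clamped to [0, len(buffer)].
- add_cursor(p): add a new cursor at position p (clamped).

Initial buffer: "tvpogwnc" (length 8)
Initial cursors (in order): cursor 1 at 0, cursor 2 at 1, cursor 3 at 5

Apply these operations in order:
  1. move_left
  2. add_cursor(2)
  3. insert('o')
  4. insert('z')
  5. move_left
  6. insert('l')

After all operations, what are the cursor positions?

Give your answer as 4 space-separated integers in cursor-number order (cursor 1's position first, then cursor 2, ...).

After op 1 (move_left): buffer="tvpogwnc" (len 8), cursors c1@0 c2@0 c3@4, authorship ........
After op 2 (add_cursor(2)): buffer="tvpogwnc" (len 8), cursors c1@0 c2@0 c4@2 c3@4, authorship ........
After op 3 (insert('o')): buffer="ootvopoogwnc" (len 12), cursors c1@2 c2@2 c4@5 c3@8, authorship 12..4..3....
After op 4 (insert('z')): buffer="oozztvozpoozgwnc" (len 16), cursors c1@4 c2@4 c4@8 c3@12, authorship 1212..44..33....
After op 5 (move_left): buffer="oozztvozpoozgwnc" (len 16), cursors c1@3 c2@3 c4@7 c3@11, authorship 1212..44..33....
After op 6 (insert('l')): buffer="oozllztvolzpoolzgwnc" (len 20), cursors c1@5 c2@5 c4@10 c3@15, authorship 121122..444..333....

Answer: 5 5 15 10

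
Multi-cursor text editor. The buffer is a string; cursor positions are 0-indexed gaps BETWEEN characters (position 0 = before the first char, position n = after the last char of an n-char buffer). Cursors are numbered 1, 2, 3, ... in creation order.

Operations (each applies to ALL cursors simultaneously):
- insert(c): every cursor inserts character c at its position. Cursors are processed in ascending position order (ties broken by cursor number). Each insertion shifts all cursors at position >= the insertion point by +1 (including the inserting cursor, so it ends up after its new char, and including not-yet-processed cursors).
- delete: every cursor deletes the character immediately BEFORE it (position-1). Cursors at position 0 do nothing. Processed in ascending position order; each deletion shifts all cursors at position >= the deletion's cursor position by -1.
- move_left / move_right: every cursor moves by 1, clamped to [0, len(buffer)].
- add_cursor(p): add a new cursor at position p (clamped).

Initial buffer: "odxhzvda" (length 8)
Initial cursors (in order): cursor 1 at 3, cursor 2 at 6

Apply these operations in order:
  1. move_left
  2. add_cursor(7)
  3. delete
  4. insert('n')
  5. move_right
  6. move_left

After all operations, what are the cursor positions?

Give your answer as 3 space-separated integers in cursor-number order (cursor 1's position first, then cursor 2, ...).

After op 1 (move_left): buffer="odxhzvda" (len 8), cursors c1@2 c2@5, authorship ........
After op 2 (add_cursor(7)): buffer="odxhzvda" (len 8), cursors c1@2 c2@5 c3@7, authorship ........
After op 3 (delete): buffer="oxhva" (len 5), cursors c1@1 c2@3 c3@4, authorship .....
After op 4 (insert('n')): buffer="onxhnvna" (len 8), cursors c1@2 c2@5 c3@7, authorship .1..2.3.
After op 5 (move_right): buffer="onxhnvna" (len 8), cursors c1@3 c2@6 c3@8, authorship .1..2.3.
After op 6 (move_left): buffer="onxhnvna" (len 8), cursors c1@2 c2@5 c3@7, authorship .1..2.3.

Answer: 2 5 7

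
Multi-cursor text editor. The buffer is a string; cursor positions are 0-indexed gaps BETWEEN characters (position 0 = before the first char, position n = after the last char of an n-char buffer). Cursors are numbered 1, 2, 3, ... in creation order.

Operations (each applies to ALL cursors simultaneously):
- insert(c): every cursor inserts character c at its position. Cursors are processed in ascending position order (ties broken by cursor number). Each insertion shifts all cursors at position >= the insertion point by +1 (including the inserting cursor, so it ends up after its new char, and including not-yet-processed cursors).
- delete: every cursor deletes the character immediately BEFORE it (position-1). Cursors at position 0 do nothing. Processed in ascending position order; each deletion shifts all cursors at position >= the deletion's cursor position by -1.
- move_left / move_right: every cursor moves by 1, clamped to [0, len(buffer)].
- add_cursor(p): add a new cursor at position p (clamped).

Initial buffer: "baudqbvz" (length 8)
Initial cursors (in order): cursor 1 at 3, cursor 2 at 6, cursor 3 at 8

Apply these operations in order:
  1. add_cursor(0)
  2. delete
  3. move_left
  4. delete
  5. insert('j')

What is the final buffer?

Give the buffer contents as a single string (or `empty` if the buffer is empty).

After op 1 (add_cursor(0)): buffer="baudqbvz" (len 8), cursors c4@0 c1@3 c2@6 c3@8, authorship ........
After op 2 (delete): buffer="badqv" (len 5), cursors c4@0 c1@2 c2@4 c3@5, authorship .....
After op 3 (move_left): buffer="badqv" (len 5), cursors c4@0 c1@1 c2@3 c3@4, authorship .....
After op 4 (delete): buffer="av" (len 2), cursors c1@0 c4@0 c2@1 c3@1, authorship ..
After op 5 (insert('j')): buffer="jjajjv" (len 6), cursors c1@2 c4@2 c2@5 c3@5, authorship 14.23.

Answer: jjajjv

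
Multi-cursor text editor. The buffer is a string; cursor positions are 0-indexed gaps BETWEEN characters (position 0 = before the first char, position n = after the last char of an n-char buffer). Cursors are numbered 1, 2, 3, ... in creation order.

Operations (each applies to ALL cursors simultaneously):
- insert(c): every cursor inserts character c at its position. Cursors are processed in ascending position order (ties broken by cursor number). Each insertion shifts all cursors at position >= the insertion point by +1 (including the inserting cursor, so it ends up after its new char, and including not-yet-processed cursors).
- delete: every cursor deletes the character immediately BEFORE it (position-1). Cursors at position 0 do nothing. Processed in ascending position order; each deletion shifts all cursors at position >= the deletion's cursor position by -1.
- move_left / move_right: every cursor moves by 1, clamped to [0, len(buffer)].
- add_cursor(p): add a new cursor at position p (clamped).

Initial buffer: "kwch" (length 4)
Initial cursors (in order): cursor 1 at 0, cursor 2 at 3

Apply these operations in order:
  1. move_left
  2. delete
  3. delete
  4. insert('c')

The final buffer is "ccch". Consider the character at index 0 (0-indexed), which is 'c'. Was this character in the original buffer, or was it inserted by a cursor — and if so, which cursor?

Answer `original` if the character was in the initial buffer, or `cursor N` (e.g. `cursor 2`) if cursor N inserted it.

After op 1 (move_left): buffer="kwch" (len 4), cursors c1@0 c2@2, authorship ....
After op 2 (delete): buffer="kch" (len 3), cursors c1@0 c2@1, authorship ...
After op 3 (delete): buffer="ch" (len 2), cursors c1@0 c2@0, authorship ..
After op 4 (insert('c')): buffer="ccch" (len 4), cursors c1@2 c2@2, authorship 12..
Authorship (.=original, N=cursor N): 1 2 . .
Index 0: author = 1

Answer: cursor 1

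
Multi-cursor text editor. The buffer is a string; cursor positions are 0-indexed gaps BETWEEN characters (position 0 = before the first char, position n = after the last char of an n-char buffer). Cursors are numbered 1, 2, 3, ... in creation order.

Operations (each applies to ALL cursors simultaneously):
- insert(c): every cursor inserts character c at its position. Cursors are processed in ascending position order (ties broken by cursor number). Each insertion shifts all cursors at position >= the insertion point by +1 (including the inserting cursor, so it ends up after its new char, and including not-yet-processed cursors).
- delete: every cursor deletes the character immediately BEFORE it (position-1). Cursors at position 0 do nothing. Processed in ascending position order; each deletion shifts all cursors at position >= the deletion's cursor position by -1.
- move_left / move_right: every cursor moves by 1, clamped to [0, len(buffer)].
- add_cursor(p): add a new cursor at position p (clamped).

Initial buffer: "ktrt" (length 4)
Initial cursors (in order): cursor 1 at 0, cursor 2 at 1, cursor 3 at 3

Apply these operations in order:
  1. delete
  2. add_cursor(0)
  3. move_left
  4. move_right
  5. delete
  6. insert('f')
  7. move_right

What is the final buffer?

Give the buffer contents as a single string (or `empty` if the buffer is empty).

After op 1 (delete): buffer="tt" (len 2), cursors c1@0 c2@0 c3@1, authorship ..
After op 2 (add_cursor(0)): buffer="tt" (len 2), cursors c1@0 c2@0 c4@0 c3@1, authorship ..
After op 3 (move_left): buffer="tt" (len 2), cursors c1@0 c2@0 c3@0 c4@0, authorship ..
After op 4 (move_right): buffer="tt" (len 2), cursors c1@1 c2@1 c3@1 c4@1, authorship ..
After op 5 (delete): buffer="t" (len 1), cursors c1@0 c2@0 c3@0 c4@0, authorship .
After op 6 (insert('f')): buffer="fffft" (len 5), cursors c1@4 c2@4 c3@4 c4@4, authorship 1234.
After op 7 (move_right): buffer="fffft" (len 5), cursors c1@5 c2@5 c3@5 c4@5, authorship 1234.

Answer: fffft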